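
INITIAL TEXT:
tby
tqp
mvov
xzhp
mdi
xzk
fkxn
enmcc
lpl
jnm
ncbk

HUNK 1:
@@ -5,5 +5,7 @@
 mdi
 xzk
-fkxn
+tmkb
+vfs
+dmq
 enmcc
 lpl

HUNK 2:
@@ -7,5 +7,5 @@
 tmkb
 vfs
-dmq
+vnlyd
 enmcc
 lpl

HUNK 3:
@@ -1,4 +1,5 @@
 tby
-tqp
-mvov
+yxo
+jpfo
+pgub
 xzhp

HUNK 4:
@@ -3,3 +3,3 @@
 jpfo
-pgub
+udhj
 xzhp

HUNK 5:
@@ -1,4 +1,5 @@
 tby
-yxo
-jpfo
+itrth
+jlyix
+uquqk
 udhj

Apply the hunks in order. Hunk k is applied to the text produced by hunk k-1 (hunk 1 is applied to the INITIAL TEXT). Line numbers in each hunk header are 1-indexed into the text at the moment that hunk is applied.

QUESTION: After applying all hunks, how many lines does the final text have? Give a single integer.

Answer: 15

Derivation:
Hunk 1: at line 5 remove [fkxn] add [tmkb,vfs,dmq] -> 13 lines: tby tqp mvov xzhp mdi xzk tmkb vfs dmq enmcc lpl jnm ncbk
Hunk 2: at line 7 remove [dmq] add [vnlyd] -> 13 lines: tby tqp mvov xzhp mdi xzk tmkb vfs vnlyd enmcc lpl jnm ncbk
Hunk 3: at line 1 remove [tqp,mvov] add [yxo,jpfo,pgub] -> 14 lines: tby yxo jpfo pgub xzhp mdi xzk tmkb vfs vnlyd enmcc lpl jnm ncbk
Hunk 4: at line 3 remove [pgub] add [udhj] -> 14 lines: tby yxo jpfo udhj xzhp mdi xzk tmkb vfs vnlyd enmcc lpl jnm ncbk
Hunk 5: at line 1 remove [yxo,jpfo] add [itrth,jlyix,uquqk] -> 15 lines: tby itrth jlyix uquqk udhj xzhp mdi xzk tmkb vfs vnlyd enmcc lpl jnm ncbk
Final line count: 15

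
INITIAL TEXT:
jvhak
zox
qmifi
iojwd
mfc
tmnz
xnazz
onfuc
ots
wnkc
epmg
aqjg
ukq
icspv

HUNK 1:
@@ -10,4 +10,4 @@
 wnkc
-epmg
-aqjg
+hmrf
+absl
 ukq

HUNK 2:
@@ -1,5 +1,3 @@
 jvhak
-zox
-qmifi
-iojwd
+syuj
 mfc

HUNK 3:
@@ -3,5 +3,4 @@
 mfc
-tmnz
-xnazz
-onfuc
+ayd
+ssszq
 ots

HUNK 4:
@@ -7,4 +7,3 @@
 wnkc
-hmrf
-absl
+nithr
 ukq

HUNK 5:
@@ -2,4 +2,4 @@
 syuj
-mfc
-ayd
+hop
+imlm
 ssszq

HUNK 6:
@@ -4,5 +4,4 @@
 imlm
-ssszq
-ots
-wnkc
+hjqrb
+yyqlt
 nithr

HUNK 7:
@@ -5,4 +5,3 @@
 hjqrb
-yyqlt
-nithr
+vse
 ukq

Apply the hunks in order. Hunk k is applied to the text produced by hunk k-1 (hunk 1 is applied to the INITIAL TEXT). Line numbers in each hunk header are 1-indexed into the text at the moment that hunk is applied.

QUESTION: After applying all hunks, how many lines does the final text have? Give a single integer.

Answer: 8

Derivation:
Hunk 1: at line 10 remove [epmg,aqjg] add [hmrf,absl] -> 14 lines: jvhak zox qmifi iojwd mfc tmnz xnazz onfuc ots wnkc hmrf absl ukq icspv
Hunk 2: at line 1 remove [zox,qmifi,iojwd] add [syuj] -> 12 lines: jvhak syuj mfc tmnz xnazz onfuc ots wnkc hmrf absl ukq icspv
Hunk 3: at line 3 remove [tmnz,xnazz,onfuc] add [ayd,ssszq] -> 11 lines: jvhak syuj mfc ayd ssszq ots wnkc hmrf absl ukq icspv
Hunk 4: at line 7 remove [hmrf,absl] add [nithr] -> 10 lines: jvhak syuj mfc ayd ssszq ots wnkc nithr ukq icspv
Hunk 5: at line 2 remove [mfc,ayd] add [hop,imlm] -> 10 lines: jvhak syuj hop imlm ssszq ots wnkc nithr ukq icspv
Hunk 6: at line 4 remove [ssszq,ots,wnkc] add [hjqrb,yyqlt] -> 9 lines: jvhak syuj hop imlm hjqrb yyqlt nithr ukq icspv
Hunk 7: at line 5 remove [yyqlt,nithr] add [vse] -> 8 lines: jvhak syuj hop imlm hjqrb vse ukq icspv
Final line count: 8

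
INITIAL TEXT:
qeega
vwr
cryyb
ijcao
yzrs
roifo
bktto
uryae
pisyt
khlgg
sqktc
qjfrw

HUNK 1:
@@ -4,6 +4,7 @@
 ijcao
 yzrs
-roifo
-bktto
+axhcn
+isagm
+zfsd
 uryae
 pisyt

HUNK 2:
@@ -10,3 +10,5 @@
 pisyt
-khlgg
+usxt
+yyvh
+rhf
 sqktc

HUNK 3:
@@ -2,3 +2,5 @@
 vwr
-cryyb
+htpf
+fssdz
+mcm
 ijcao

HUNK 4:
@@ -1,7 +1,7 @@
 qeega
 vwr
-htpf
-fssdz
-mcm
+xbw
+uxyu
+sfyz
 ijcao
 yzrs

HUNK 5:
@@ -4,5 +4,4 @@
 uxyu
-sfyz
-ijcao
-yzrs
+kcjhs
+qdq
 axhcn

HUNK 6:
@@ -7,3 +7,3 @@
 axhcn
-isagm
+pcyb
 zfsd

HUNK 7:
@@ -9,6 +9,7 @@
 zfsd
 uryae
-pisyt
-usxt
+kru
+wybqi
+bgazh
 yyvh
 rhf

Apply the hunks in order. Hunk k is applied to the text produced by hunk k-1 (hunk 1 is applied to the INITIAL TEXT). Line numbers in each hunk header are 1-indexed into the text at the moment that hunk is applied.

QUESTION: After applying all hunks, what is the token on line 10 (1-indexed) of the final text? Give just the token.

Hunk 1: at line 4 remove [roifo,bktto] add [axhcn,isagm,zfsd] -> 13 lines: qeega vwr cryyb ijcao yzrs axhcn isagm zfsd uryae pisyt khlgg sqktc qjfrw
Hunk 2: at line 10 remove [khlgg] add [usxt,yyvh,rhf] -> 15 lines: qeega vwr cryyb ijcao yzrs axhcn isagm zfsd uryae pisyt usxt yyvh rhf sqktc qjfrw
Hunk 3: at line 2 remove [cryyb] add [htpf,fssdz,mcm] -> 17 lines: qeega vwr htpf fssdz mcm ijcao yzrs axhcn isagm zfsd uryae pisyt usxt yyvh rhf sqktc qjfrw
Hunk 4: at line 1 remove [htpf,fssdz,mcm] add [xbw,uxyu,sfyz] -> 17 lines: qeega vwr xbw uxyu sfyz ijcao yzrs axhcn isagm zfsd uryae pisyt usxt yyvh rhf sqktc qjfrw
Hunk 5: at line 4 remove [sfyz,ijcao,yzrs] add [kcjhs,qdq] -> 16 lines: qeega vwr xbw uxyu kcjhs qdq axhcn isagm zfsd uryae pisyt usxt yyvh rhf sqktc qjfrw
Hunk 6: at line 7 remove [isagm] add [pcyb] -> 16 lines: qeega vwr xbw uxyu kcjhs qdq axhcn pcyb zfsd uryae pisyt usxt yyvh rhf sqktc qjfrw
Hunk 7: at line 9 remove [pisyt,usxt] add [kru,wybqi,bgazh] -> 17 lines: qeega vwr xbw uxyu kcjhs qdq axhcn pcyb zfsd uryae kru wybqi bgazh yyvh rhf sqktc qjfrw
Final line 10: uryae

Answer: uryae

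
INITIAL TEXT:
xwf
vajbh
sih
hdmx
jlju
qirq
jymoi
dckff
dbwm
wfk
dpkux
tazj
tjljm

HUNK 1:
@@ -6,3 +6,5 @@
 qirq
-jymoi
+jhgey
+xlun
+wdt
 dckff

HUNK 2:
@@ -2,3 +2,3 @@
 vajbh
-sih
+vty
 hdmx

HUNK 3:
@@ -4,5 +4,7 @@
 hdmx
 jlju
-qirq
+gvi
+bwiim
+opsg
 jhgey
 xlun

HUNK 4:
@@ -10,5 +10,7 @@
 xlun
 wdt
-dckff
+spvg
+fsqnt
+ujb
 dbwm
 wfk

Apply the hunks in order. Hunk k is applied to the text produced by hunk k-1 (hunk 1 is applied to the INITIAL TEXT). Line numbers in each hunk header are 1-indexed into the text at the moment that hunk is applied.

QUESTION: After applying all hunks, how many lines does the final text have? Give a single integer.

Hunk 1: at line 6 remove [jymoi] add [jhgey,xlun,wdt] -> 15 lines: xwf vajbh sih hdmx jlju qirq jhgey xlun wdt dckff dbwm wfk dpkux tazj tjljm
Hunk 2: at line 2 remove [sih] add [vty] -> 15 lines: xwf vajbh vty hdmx jlju qirq jhgey xlun wdt dckff dbwm wfk dpkux tazj tjljm
Hunk 3: at line 4 remove [qirq] add [gvi,bwiim,opsg] -> 17 lines: xwf vajbh vty hdmx jlju gvi bwiim opsg jhgey xlun wdt dckff dbwm wfk dpkux tazj tjljm
Hunk 4: at line 10 remove [dckff] add [spvg,fsqnt,ujb] -> 19 lines: xwf vajbh vty hdmx jlju gvi bwiim opsg jhgey xlun wdt spvg fsqnt ujb dbwm wfk dpkux tazj tjljm
Final line count: 19

Answer: 19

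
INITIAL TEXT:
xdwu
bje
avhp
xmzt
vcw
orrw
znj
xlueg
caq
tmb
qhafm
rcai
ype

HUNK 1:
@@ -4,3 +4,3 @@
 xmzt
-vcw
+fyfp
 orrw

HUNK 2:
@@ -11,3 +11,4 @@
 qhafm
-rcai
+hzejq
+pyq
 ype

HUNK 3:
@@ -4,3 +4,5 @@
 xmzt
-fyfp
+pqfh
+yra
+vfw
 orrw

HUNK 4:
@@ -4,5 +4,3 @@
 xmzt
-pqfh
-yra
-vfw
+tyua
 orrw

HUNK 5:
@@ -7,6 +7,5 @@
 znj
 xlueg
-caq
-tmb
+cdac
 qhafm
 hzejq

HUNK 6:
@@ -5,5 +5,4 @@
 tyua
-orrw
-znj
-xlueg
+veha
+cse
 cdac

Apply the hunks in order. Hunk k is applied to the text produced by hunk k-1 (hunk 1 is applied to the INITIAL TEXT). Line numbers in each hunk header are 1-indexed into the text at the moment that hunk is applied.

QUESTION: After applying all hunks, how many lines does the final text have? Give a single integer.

Hunk 1: at line 4 remove [vcw] add [fyfp] -> 13 lines: xdwu bje avhp xmzt fyfp orrw znj xlueg caq tmb qhafm rcai ype
Hunk 2: at line 11 remove [rcai] add [hzejq,pyq] -> 14 lines: xdwu bje avhp xmzt fyfp orrw znj xlueg caq tmb qhafm hzejq pyq ype
Hunk 3: at line 4 remove [fyfp] add [pqfh,yra,vfw] -> 16 lines: xdwu bje avhp xmzt pqfh yra vfw orrw znj xlueg caq tmb qhafm hzejq pyq ype
Hunk 4: at line 4 remove [pqfh,yra,vfw] add [tyua] -> 14 lines: xdwu bje avhp xmzt tyua orrw znj xlueg caq tmb qhafm hzejq pyq ype
Hunk 5: at line 7 remove [caq,tmb] add [cdac] -> 13 lines: xdwu bje avhp xmzt tyua orrw znj xlueg cdac qhafm hzejq pyq ype
Hunk 6: at line 5 remove [orrw,znj,xlueg] add [veha,cse] -> 12 lines: xdwu bje avhp xmzt tyua veha cse cdac qhafm hzejq pyq ype
Final line count: 12

Answer: 12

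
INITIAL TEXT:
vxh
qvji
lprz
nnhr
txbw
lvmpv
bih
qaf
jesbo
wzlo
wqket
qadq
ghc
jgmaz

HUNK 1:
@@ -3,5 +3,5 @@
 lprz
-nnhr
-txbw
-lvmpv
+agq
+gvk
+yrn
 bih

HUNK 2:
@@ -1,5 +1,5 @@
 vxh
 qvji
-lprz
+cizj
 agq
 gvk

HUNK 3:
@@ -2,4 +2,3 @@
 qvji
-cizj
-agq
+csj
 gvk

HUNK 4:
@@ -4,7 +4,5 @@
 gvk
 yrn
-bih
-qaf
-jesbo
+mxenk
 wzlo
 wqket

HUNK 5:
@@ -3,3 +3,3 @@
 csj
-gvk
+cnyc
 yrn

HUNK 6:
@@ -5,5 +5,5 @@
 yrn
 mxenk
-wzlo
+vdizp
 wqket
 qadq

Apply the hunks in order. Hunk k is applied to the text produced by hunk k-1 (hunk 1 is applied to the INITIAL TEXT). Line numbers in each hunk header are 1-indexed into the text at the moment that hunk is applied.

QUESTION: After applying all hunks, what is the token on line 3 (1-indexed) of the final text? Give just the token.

Answer: csj

Derivation:
Hunk 1: at line 3 remove [nnhr,txbw,lvmpv] add [agq,gvk,yrn] -> 14 lines: vxh qvji lprz agq gvk yrn bih qaf jesbo wzlo wqket qadq ghc jgmaz
Hunk 2: at line 1 remove [lprz] add [cizj] -> 14 lines: vxh qvji cizj agq gvk yrn bih qaf jesbo wzlo wqket qadq ghc jgmaz
Hunk 3: at line 2 remove [cizj,agq] add [csj] -> 13 lines: vxh qvji csj gvk yrn bih qaf jesbo wzlo wqket qadq ghc jgmaz
Hunk 4: at line 4 remove [bih,qaf,jesbo] add [mxenk] -> 11 lines: vxh qvji csj gvk yrn mxenk wzlo wqket qadq ghc jgmaz
Hunk 5: at line 3 remove [gvk] add [cnyc] -> 11 lines: vxh qvji csj cnyc yrn mxenk wzlo wqket qadq ghc jgmaz
Hunk 6: at line 5 remove [wzlo] add [vdizp] -> 11 lines: vxh qvji csj cnyc yrn mxenk vdizp wqket qadq ghc jgmaz
Final line 3: csj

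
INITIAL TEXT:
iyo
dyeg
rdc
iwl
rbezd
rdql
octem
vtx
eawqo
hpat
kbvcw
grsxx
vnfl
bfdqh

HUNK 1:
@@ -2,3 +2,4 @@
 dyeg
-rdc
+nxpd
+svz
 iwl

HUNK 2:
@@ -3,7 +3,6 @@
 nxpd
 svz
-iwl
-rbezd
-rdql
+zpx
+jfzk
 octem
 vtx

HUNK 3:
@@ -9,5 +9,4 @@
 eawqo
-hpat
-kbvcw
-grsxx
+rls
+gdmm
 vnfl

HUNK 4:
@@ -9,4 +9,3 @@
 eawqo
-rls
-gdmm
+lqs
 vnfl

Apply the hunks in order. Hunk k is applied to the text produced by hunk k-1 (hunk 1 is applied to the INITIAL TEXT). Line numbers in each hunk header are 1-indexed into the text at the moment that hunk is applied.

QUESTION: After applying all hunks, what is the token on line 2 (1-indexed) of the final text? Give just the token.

Answer: dyeg

Derivation:
Hunk 1: at line 2 remove [rdc] add [nxpd,svz] -> 15 lines: iyo dyeg nxpd svz iwl rbezd rdql octem vtx eawqo hpat kbvcw grsxx vnfl bfdqh
Hunk 2: at line 3 remove [iwl,rbezd,rdql] add [zpx,jfzk] -> 14 lines: iyo dyeg nxpd svz zpx jfzk octem vtx eawqo hpat kbvcw grsxx vnfl bfdqh
Hunk 3: at line 9 remove [hpat,kbvcw,grsxx] add [rls,gdmm] -> 13 lines: iyo dyeg nxpd svz zpx jfzk octem vtx eawqo rls gdmm vnfl bfdqh
Hunk 4: at line 9 remove [rls,gdmm] add [lqs] -> 12 lines: iyo dyeg nxpd svz zpx jfzk octem vtx eawqo lqs vnfl bfdqh
Final line 2: dyeg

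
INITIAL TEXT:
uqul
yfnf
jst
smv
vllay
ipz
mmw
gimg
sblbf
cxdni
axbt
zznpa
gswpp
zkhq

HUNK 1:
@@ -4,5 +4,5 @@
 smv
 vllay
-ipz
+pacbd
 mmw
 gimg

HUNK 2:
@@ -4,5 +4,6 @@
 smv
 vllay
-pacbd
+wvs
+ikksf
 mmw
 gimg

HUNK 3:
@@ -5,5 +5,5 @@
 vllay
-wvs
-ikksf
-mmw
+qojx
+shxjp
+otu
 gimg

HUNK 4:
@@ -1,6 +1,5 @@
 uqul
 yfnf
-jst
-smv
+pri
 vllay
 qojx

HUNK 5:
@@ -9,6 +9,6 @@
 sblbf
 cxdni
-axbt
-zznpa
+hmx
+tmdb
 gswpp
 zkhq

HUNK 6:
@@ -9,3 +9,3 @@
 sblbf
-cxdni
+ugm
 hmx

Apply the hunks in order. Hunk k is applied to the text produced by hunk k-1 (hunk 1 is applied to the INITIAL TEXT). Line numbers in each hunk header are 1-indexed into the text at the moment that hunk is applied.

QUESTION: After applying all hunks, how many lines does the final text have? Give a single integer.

Answer: 14

Derivation:
Hunk 1: at line 4 remove [ipz] add [pacbd] -> 14 lines: uqul yfnf jst smv vllay pacbd mmw gimg sblbf cxdni axbt zznpa gswpp zkhq
Hunk 2: at line 4 remove [pacbd] add [wvs,ikksf] -> 15 lines: uqul yfnf jst smv vllay wvs ikksf mmw gimg sblbf cxdni axbt zznpa gswpp zkhq
Hunk 3: at line 5 remove [wvs,ikksf,mmw] add [qojx,shxjp,otu] -> 15 lines: uqul yfnf jst smv vllay qojx shxjp otu gimg sblbf cxdni axbt zznpa gswpp zkhq
Hunk 4: at line 1 remove [jst,smv] add [pri] -> 14 lines: uqul yfnf pri vllay qojx shxjp otu gimg sblbf cxdni axbt zznpa gswpp zkhq
Hunk 5: at line 9 remove [axbt,zznpa] add [hmx,tmdb] -> 14 lines: uqul yfnf pri vllay qojx shxjp otu gimg sblbf cxdni hmx tmdb gswpp zkhq
Hunk 6: at line 9 remove [cxdni] add [ugm] -> 14 lines: uqul yfnf pri vllay qojx shxjp otu gimg sblbf ugm hmx tmdb gswpp zkhq
Final line count: 14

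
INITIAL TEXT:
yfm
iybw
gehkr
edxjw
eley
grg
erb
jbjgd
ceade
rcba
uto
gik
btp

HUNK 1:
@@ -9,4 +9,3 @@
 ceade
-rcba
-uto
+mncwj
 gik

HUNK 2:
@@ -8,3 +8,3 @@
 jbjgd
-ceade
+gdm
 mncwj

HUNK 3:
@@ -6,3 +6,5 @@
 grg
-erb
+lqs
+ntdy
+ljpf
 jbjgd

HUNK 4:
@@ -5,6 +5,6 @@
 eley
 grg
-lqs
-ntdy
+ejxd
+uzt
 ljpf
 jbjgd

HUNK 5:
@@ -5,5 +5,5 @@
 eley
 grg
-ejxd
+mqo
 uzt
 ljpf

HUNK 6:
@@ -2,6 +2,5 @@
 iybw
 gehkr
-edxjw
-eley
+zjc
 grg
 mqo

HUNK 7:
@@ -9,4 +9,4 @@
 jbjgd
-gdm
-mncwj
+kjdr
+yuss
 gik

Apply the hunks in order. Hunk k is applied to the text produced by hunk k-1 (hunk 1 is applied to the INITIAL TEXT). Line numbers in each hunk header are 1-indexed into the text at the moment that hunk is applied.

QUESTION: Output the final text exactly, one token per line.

Answer: yfm
iybw
gehkr
zjc
grg
mqo
uzt
ljpf
jbjgd
kjdr
yuss
gik
btp

Derivation:
Hunk 1: at line 9 remove [rcba,uto] add [mncwj] -> 12 lines: yfm iybw gehkr edxjw eley grg erb jbjgd ceade mncwj gik btp
Hunk 2: at line 8 remove [ceade] add [gdm] -> 12 lines: yfm iybw gehkr edxjw eley grg erb jbjgd gdm mncwj gik btp
Hunk 3: at line 6 remove [erb] add [lqs,ntdy,ljpf] -> 14 lines: yfm iybw gehkr edxjw eley grg lqs ntdy ljpf jbjgd gdm mncwj gik btp
Hunk 4: at line 5 remove [lqs,ntdy] add [ejxd,uzt] -> 14 lines: yfm iybw gehkr edxjw eley grg ejxd uzt ljpf jbjgd gdm mncwj gik btp
Hunk 5: at line 5 remove [ejxd] add [mqo] -> 14 lines: yfm iybw gehkr edxjw eley grg mqo uzt ljpf jbjgd gdm mncwj gik btp
Hunk 6: at line 2 remove [edxjw,eley] add [zjc] -> 13 lines: yfm iybw gehkr zjc grg mqo uzt ljpf jbjgd gdm mncwj gik btp
Hunk 7: at line 9 remove [gdm,mncwj] add [kjdr,yuss] -> 13 lines: yfm iybw gehkr zjc grg mqo uzt ljpf jbjgd kjdr yuss gik btp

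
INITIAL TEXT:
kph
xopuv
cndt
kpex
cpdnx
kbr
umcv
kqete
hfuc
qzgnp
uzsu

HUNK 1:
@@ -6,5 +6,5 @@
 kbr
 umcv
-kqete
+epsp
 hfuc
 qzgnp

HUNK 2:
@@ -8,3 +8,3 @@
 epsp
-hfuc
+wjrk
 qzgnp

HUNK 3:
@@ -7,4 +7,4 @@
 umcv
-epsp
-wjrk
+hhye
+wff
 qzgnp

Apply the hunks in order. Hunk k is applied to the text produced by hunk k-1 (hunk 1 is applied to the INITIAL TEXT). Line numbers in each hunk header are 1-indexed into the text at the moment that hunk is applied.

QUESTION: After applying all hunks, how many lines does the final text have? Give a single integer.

Hunk 1: at line 6 remove [kqete] add [epsp] -> 11 lines: kph xopuv cndt kpex cpdnx kbr umcv epsp hfuc qzgnp uzsu
Hunk 2: at line 8 remove [hfuc] add [wjrk] -> 11 lines: kph xopuv cndt kpex cpdnx kbr umcv epsp wjrk qzgnp uzsu
Hunk 3: at line 7 remove [epsp,wjrk] add [hhye,wff] -> 11 lines: kph xopuv cndt kpex cpdnx kbr umcv hhye wff qzgnp uzsu
Final line count: 11

Answer: 11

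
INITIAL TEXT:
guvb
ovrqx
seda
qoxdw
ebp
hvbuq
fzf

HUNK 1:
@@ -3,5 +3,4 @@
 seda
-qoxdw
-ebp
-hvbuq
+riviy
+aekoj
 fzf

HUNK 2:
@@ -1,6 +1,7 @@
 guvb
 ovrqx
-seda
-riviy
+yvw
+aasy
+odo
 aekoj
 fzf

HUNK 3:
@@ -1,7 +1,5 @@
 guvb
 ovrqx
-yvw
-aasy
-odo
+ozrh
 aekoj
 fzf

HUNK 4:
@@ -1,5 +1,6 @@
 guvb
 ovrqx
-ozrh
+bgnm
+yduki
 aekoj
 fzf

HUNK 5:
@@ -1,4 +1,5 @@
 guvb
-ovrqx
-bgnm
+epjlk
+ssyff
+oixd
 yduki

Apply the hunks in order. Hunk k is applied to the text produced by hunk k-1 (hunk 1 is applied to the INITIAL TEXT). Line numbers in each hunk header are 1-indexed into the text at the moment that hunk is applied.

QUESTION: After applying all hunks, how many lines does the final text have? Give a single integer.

Answer: 7

Derivation:
Hunk 1: at line 3 remove [qoxdw,ebp,hvbuq] add [riviy,aekoj] -> 6 lines: guvb ovrqx seda riviy aekoj fzf
Hunk 2: at line 1 remove [seda,riviy] add [yvw,aasy,odo] -> 7 lines: guvb ovrqx yvw aasy odo aekoj fzf
Hunk 3: at line 1 remove [yvw,aasy,odo] add [ozrh] -> 5 lines: guvb ovrqx ozrh aekoj fzf
Hunk 4: at line 1 remove [ozrh] add [bgnm,yduki] -> 6 lines: guvb ovrqx bgnm yduki aekoj fzf
Hunk 5: at line 1 remove [ovrqx,bgnm] add [epjlk,ssyff,oixd] -> 7 lines: guvb epjlk ssyff oixd yduki aekoj fzf
Final line count: 7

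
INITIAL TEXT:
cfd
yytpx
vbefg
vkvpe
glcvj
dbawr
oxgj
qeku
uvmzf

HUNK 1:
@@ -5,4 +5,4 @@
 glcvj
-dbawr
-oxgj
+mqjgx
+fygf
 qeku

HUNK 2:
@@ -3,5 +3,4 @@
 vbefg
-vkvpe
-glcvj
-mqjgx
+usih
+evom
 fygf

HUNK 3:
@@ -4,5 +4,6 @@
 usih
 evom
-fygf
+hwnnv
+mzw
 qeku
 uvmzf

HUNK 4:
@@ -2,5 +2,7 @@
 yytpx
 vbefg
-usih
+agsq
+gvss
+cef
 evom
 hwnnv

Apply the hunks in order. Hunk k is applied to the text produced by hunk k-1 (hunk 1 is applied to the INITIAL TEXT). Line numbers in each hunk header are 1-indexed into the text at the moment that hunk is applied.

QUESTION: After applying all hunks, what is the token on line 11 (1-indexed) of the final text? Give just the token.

Hunk 1: at line 5 remove [dbawr,oxgj] add [mqjgx,fygf] -> 9 lines: cfd yytpx vbefg vkvpe glcvj mqjgx fygf qeku uvmzf
Hunk 2: at line 3 remove [vkvpe,glcvj,mqjgx] add [usih,evom] -> 8 lines: cfd yytpx vbefg usih evom fygf qeku uvmzf
Hunk 3: at line 4 remove [fygf] add [hwnnv,mzw] -> 9 lines: cfd yytpx vbefg usih evom hwnnv mzw qeku uvmzf
Hunk 4: at line 2 remove [usih] add [agsq,gvss,cef] -> 11 lines: cfd yytpx vbefg agsq gvss cef evom hwnnv mzw qeku uvmzf
Final line 11: uvmzf

Answer: uvmzf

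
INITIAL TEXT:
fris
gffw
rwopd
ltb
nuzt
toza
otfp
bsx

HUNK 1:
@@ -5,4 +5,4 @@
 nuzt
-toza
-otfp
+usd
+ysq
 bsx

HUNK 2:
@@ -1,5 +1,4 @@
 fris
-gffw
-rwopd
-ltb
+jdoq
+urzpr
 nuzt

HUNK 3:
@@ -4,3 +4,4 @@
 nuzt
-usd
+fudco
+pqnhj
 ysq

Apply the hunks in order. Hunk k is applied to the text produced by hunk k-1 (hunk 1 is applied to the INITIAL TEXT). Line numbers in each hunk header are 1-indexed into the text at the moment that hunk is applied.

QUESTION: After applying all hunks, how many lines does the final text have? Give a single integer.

Hunk 1: at line 5 remove [toza,otfp] add [usd,ysq] -> 8 lines: fris gffw rwopd ltb nuzt usd ysq bsx
Hunk 2: at line 1 remove [gffw,rwopd,ltb] add [jdoq,urzpr] -> 7 lines: fris jdoq urzpr nuzt usd ysq bsx
Hunk 3: at line 4 remove [usd] add [fudco,pqnhj] -> 8 lines: fris jdoq urzpr nuzt fudco pqnhj ysq bsx
Final line count: 8

Answer: 8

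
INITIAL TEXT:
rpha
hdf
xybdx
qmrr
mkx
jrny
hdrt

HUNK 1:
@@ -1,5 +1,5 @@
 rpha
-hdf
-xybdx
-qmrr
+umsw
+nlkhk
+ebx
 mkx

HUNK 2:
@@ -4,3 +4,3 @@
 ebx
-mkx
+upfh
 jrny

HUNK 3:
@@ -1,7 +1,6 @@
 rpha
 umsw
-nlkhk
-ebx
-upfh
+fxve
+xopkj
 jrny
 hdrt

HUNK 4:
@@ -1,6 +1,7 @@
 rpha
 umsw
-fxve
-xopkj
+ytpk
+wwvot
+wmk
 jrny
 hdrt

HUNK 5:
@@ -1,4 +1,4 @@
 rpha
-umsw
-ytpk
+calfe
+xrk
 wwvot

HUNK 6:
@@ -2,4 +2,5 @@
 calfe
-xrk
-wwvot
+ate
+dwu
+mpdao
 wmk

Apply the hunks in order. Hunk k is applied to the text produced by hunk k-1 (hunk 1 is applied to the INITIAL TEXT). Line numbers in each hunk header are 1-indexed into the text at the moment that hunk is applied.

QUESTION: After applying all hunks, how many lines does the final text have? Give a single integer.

Answer: 8

Derivation:
Hunk 1: at line 1 remove [hdf,xybdx,qmrr] add [umsw,nlkhk,ebx] -> 7 lines: rpha umsw nlkhk ebx mkx jrny hdrt
Hunk 2: at line 4 remove [mkx] add [upfh] -> 7 lines: rpha umsw nlkhk ebx upfh jrny hdrt
Hunk 3: at line 1 remove [nlkhk,ebx,upfh] add [fxve,xopkj] -> 6 lines: rpha umsw fxve xopkj jrny hdrt
Hunk 4: at line 1 remove [fxve,xopkj] add [ytpk,wwvot,wmk] -> 7 lines: rpha umsw ytpk wwvot wmk jrny hdrt
Hunk 5: at line 1 remove [umsw,ytpk] add [calfe,xrk] -> 7 lines: rpha calfe xrk wwvot wmk jrny hdrt
Hunk 6: at line 2 remove [xrk,wwvot] add [ate,dwu,mpdao] -> 8 lines: rpha calfe ate dwu mpdao wmk jrny hdrt
Final line count: 8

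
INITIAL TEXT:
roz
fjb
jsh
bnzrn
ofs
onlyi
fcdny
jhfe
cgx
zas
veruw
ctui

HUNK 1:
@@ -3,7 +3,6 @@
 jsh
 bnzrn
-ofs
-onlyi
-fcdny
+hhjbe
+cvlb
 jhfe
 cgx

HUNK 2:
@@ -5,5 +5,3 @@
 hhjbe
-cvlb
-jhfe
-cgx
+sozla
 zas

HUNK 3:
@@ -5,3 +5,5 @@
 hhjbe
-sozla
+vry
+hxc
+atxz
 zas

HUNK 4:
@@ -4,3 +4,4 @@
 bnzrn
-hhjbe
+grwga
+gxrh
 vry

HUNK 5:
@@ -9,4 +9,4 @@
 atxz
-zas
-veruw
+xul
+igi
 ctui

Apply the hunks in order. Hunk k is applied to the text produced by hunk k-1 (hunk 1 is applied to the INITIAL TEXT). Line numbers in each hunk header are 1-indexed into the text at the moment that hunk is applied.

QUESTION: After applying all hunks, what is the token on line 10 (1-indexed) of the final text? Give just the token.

Hunk 1: at line 3 remove [ofs,onlyi,fcdny] add [hhjbe,cvlb] -> 11 lines: roz fjb jsh bnzrn hhjbe cvlb jhfe cgx zas veruw ctui
Hunk 2: at line 5 remove [cvlb,jhfe,cgx] add [sozla] -> 9 lines: roz fjb jsh bnzrn hhjbe sozla zas veruw ctui
Hunk 3: at line 5 remove [sozla] add [vry,hxc,atxz] -> 11 lines: roz fjb jsh bnzrn hhjbe vry hxc atxz zas veruw ctui
Hunk 4: at line 4 remove [hhjbe] add [grwga,gxrh] -> 12 lines: roz fjb jsh bnzrn grwga gxrh vry hxc atxz zas veruw ctui
Hunk 5: at line 9 remove [zas,veruw] add [xul,igi] -> 12 lines: roz fjb jsh bnzrn grwga gxrh vry hxc atxz xul igi ctui
Final line 10: xul

Answer: xul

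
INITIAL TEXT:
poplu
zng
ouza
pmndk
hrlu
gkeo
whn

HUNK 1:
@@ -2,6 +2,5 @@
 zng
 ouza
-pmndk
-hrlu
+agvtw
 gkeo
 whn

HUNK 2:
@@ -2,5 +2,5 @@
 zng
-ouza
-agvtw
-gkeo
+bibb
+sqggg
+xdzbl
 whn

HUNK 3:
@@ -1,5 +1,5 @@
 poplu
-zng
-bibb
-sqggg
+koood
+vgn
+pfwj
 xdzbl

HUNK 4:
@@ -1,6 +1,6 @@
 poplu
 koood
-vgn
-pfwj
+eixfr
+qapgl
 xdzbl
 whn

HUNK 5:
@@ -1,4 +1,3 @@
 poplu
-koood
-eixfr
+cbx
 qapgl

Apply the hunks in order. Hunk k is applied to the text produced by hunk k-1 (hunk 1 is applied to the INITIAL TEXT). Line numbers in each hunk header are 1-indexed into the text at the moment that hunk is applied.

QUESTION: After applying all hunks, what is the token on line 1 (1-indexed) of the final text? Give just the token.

Hunk 1: at line 2 remove [pmndk,hrlu] add [agvtw] -> 6 lines: poplu zng ouza agvtw gkeo whn
Hunk 2: at line 2 remove [ouza,agvtw,gkeo] add [bibb,sqggg,xdzbl] -> 6 lines: poplu zng bibb sqggg xdzbl whn
Hunk 3: at line 1 remove [zng,bibb,sqggg] add [koood,vgn,pfwj] -> 6 lines: poplu koood vgn pfwj xdzbl whn
Hunk 4: at line 1 remove [vgn,pfwj] add [eixfr,qapgl] -> 6 lines: poplu koood eixfr qapgl xdzbl whn
Hunk 5: at line 1 remove [koood,eixfr] add [cbx] -> 5 lines: poplu cbx qapgl xdzbl whn
Final line 1: poplu

Answer: poplu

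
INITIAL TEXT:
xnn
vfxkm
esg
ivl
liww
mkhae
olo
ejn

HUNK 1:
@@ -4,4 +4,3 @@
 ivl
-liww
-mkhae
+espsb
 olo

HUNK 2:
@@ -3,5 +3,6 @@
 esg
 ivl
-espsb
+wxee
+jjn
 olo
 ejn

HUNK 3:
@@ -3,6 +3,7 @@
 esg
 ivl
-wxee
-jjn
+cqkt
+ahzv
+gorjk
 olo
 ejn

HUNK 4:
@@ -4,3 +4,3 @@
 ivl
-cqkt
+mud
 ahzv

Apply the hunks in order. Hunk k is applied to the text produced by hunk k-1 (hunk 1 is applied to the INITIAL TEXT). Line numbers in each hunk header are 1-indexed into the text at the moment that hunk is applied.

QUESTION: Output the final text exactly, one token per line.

Answer: xnn
vfxkm
esg
ivl
mud
ahzv
gorjk
olo
ejn

Derivation:
Hunk 1: at line 4 remove [liww,mkhae] add [espsb] -> 7 lines: xnn vfxkm esg ivl espsb olo ejn
Hunk 2: at line 3 remove [espsb] add [wxee,jjn] -> 8 lines: xnn vfxkm esg ivl wxee jjn olo ejn
Hunk 3: at line 3 remove [wxee,jjn] add [cqkt,ahzv,gorjk] -> 9 lines: xnn vfxkm esg ivl cqkt ahzv gorjk olo ejn
Hunk 4: at line 4 remove [cqkt] add [mud] -> 9 lines: xnn vfxkm esg ivl mud ahzv gorjk olo ejn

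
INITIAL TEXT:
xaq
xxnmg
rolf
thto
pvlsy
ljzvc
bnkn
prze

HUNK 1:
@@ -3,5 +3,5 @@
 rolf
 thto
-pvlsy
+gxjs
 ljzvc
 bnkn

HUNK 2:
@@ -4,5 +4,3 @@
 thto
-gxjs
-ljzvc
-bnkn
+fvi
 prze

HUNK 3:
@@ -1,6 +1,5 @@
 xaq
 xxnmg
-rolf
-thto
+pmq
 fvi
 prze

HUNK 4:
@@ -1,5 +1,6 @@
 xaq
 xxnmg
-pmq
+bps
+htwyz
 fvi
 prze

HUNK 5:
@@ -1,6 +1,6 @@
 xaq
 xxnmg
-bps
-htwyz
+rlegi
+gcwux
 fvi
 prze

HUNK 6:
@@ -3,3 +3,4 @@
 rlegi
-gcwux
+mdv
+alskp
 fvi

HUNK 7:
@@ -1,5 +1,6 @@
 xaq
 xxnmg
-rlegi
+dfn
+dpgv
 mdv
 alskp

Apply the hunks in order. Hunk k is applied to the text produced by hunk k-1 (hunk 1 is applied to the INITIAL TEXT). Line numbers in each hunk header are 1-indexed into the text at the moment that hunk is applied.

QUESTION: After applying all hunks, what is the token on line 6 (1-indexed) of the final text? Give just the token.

Answer: alskp

Derivation:
Hunk 1: at line 3 remove [pvlsy] add [gxjs] -> 8 lines: xaq xxnmg rolf thto gxjs ljzvc bnkn prze
Hunk 2: at line 4 remove [gxjs,ljzvc,bnkn] add [fvi] -> 6 lines: xaq xxnmg rolf thto fvi prze
Hunk 3: at line 1 remove [rolf,thto] add [pmq] -> 5 lines: xaq xxnmg pmq fvi prze
Hunk 4: at line 1 remove [pmq] add [bps,htwyz] -> 6 lines: xaq xxnmg bps htwyz fvi prze
Hunk 5: at line 1 remove [bps,htwyz] add [rlegi,gcwux] -> 6 lines: xaq xxnmg rlegi gcwux fvi prze
Hunk 6: at line 3 remove [gcwux] add [mdv,alskp] -> 7 lines: xaq xxnmg rlegi mdv alskp fvi prze
Hunk 7: at line 1 remove [rlegi] add [dfn,dpgv] -> 8 lines: xaq xxnmg dfn dpgv mdv alskp fvi prze
Final line 6: alskp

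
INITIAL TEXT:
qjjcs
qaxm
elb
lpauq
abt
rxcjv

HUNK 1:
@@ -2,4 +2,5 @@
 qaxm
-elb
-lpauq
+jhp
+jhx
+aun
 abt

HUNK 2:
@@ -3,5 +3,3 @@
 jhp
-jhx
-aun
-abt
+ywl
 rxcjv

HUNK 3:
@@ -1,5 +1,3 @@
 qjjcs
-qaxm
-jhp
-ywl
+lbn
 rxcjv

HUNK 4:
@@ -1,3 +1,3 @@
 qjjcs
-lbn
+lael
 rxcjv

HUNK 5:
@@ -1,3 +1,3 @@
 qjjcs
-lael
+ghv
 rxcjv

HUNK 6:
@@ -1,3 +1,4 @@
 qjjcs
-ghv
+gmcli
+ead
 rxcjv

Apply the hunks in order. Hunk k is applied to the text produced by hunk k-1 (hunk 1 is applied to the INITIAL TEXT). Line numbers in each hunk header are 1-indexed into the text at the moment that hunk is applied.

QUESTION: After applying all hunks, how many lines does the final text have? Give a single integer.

Hunk 1: at line 2 remove [elb,lpauq] add [jhp,jhx,aun] -> 7 lines: qjjcs qaxm jhp jhx aun abt rxcjv
Hunk 2: at line 3 remove [jhx,aun,abt] add [ywl] -> 5 lines: qjjcs qaxm jhp ywl rxcjv
Hunk 3: at line 1 remove [qaxm,jhp,ywl] add [lbn] -> 3 lines: qjjcs lbn rxcjv
Hunk 4: at line 1 remove [lbn] add [lael] -> 3 lines: qjjcs lael rxcjv
Hunk 5: at line 1 remove [lael] add [ghv] -> 3 lines: qjjcs ghv rxcjv
Hunk 6: at line 1 remove [ghv] add [gmcli,ead] -> 4 lines: qjjcs gmcli ead rxcjv
Final line count: 4

Answer: 4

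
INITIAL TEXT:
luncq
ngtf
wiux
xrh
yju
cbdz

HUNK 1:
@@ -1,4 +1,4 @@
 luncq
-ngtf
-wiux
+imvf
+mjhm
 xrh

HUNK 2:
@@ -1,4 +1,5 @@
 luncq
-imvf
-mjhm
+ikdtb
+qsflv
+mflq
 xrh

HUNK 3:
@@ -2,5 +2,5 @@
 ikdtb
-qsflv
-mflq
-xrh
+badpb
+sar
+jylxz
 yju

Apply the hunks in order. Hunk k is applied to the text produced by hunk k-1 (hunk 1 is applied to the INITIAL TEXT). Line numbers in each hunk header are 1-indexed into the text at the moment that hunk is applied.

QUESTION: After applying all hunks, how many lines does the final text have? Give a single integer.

Hunk 1: at line 1 remove [ngtf,wiux] add [imvf,mjhm] -> 6 lines: luncq imvf mjhm xrh yju cbdz
Hunk 2: at line 1 remove [imvf,mjhm] add [ikdtb,qsflv,mflq] -> 7 lines: luncq ikdtb qsflv mflq xrh yju cbdz
Hunk 3: at line 2 remove [qsflv,mflq,xrh] add [badpb,sar,jylxz] -> 7 lines: luncq ikdtb badpb sar jylxz yju cbdz
Final line count: 7

Answer: 7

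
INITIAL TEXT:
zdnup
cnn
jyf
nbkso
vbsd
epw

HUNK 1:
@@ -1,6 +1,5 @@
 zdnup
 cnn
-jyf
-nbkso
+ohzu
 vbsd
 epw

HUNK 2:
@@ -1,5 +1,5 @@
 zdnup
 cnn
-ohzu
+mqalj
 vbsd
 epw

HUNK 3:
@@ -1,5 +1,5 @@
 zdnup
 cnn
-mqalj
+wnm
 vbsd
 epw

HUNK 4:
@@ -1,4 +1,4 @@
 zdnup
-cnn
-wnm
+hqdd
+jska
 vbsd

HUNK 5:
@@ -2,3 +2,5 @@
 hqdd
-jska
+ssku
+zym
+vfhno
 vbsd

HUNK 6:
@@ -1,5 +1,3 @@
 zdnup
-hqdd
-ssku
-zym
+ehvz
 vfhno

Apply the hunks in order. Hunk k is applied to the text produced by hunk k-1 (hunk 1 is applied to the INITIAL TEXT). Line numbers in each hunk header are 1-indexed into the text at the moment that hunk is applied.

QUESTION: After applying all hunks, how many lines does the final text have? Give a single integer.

Answer: 5

Derivation:
Hunk 1: at line 1 remove [jyf,nbkso] add [ohzu] -> 5 lines: zdnup cnn ohzu vbsd epw
Hunk 2: at line 1 remove [ohzu] add [mqalj] -> 5 lines: zdnup cnn mqalj vbsd epw
Hunk 3: at line 1 remove [mqalj] add [wnm] -> 5 lines: zdnup cnn wnm vbsd epw
Hunk 4: at line 1 remove [cnn,wnm] add [hqdd,jska] -> 5 lines: zdnup hqdd jska vbsd epw
Hunk 5: at line 2 remove [jska] add [ssku,zym,vfhno] -> 7 lines: zdnup hqdd ssku zym vfhno vbsd epw
Hunk 6: at line 1 remove [hqdd,ssku,zym] add [ehvz] -> 5 lines: zdnup ehvz vfhno vbsd epw
Final line count: 5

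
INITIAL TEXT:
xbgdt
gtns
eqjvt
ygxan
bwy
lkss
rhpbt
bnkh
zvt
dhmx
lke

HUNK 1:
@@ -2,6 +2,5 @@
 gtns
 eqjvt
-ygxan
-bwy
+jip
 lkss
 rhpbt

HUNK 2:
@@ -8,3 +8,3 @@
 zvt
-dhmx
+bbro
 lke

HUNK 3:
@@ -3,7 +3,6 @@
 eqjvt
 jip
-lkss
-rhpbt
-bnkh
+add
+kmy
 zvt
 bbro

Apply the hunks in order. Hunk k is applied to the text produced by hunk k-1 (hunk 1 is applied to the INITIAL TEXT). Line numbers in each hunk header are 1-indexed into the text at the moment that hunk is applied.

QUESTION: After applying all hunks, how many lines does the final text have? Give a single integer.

Answer: 9

Derivation:
Hunk 1: at line 2 remove [ygxan,bwy] add [jip] -> 10 lines: xbgdt gtns eqjvt jip lkss rhpbt bnkh zvt dhmx lke
Hunk 2: at line 8 remove [dhmx] add [bbro] -> 10 lines: xbgdt gtns eqjvt jip lkss rhpbt bnkh zvt bbro lke
Hunk 3: at line 3 remove [lkss,rhpbt,bnkh] add [add,kmy] -> 9 lines: xbgdt gtns eqjvt jip add kmy zvt bbro lke
Final line count: 9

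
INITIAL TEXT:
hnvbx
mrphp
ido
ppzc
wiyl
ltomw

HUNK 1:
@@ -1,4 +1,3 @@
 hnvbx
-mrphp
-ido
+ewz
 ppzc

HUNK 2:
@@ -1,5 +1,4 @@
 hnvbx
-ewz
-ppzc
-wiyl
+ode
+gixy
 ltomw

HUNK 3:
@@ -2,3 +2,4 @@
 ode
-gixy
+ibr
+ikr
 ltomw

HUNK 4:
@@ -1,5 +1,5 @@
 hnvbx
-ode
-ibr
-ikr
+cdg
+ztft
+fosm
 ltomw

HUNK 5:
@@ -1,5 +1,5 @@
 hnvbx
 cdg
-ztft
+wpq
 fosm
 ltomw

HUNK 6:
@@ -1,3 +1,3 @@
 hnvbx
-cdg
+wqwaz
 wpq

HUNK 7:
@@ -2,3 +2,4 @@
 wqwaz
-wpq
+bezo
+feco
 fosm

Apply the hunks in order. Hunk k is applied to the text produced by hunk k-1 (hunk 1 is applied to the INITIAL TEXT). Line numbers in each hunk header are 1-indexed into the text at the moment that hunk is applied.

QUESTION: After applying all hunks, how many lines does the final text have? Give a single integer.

Answer: 6

Derivation:
Hunk 1: at line 1 remove [mrphp,ido] add [ewz] -> 5 lines: hnvbx ewz ppzc wiyl ltomw
Hunk 2: at line 1 remove [ewz,ppzc,wiyl] add [ode,gixy] -> 4 lines: hnvbx ode gixy ltomw
Hunk 3: at line 2 remove [gixy] add [ibr,ikr] -> 5 lines: hnvbx ode ibr ikr ltomw
Hunk 4: at line 1 remove [ode,ibr,ikr] add [cdg,ztft,fosm] -> 5 lines: hnvbx cdg ztft fosm ltomw
Hunk 5: at line 1 remove [ztft] add [wpq] -> 5 lines: hnvbx cdg wpq fosm ltomw
Hunk 6: at line 1 remove [cdg] add [wqwaz] -> 5 lines: hnvbx wqwaz wpq fosm ltomw
Hunk 7: at line 2 remove [wpq] add [bezo,feco] -> 6 lines: hnvbx wqwaz bezo feco fosm ltomw
Final line count: 6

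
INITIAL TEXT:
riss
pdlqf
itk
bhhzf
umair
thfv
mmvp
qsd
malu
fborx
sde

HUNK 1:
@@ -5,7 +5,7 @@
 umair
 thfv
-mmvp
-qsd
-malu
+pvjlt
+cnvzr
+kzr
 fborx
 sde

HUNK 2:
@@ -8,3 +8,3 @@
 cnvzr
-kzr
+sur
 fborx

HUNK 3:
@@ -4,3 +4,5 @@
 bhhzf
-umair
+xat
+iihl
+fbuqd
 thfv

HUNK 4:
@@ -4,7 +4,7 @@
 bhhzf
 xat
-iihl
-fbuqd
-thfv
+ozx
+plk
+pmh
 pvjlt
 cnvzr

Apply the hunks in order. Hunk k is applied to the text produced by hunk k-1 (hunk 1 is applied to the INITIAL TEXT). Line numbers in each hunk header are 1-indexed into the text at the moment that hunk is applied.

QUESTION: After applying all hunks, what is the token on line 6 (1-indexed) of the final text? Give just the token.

Hunk 1: at line 5 remove [mmvp,qsd,malu] add [pvjlt,cnvzr,kzr] -> 11 lines: riss pdlqf itk bhhzf umair thfv pvjlt cnvzr kzr fborx sde
Hunk 2: at line 8 remove [kzr] add [sur] -> 11 lines: riss pdlqf itk bhhzf umair thfv pvjlt cnvzr sur fborx sde
Hunk 3: at line 4 remove [umair] add [xat,iihl,fbuqd] -> 13 lines: riss pdlqf itk bhhzf xat iihl fbuqd thfv pvjlt cnvzr sur fborx sde
Hunk 4: at line 4 remove [iihl,fbuqd,thfv] add [ozx,plk,pmh] -> 13 lines: riss pdlqf itk bhhzf xat ozx plk pmh pvjlt cnvzr sur fborx sde
Final line 6: ozx

Answer: ozx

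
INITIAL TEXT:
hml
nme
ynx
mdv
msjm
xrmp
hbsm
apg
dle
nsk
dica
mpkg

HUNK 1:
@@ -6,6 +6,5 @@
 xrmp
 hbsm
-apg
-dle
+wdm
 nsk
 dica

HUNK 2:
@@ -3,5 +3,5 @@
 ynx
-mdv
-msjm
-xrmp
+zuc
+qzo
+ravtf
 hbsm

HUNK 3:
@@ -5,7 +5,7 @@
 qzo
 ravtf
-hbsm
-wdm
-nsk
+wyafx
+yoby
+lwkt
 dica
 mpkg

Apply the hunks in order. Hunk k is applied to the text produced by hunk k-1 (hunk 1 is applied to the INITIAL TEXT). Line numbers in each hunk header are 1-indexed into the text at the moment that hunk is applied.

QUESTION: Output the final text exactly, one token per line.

Answer: hml
nme
ynx
zuc
qzo
ravtf
wyafx
yoby
lwkt
dica
mpkg

Derivation:
Hunk 1: at line 6 remove [apg,dle] add [wdm] -> 11 lines: hml nme ynx mdv msjm xrmp hbsm wdm nsk dica mpkg
Hunk 2: at line 3 remove [mdv,msjm,xrmp] add [zuc,qzo,ravtf] -> 11 lines: hml nme ynx zuc qzo ravtf hbsm wdm nsk dica mpkg
Hunk 3: at line 5 remove [hbsm,wdm,nsk] add [wyafx,yoby,lwkt] -> 11 lines: hml nme ynx zuc qzo ravtf wyafx yoby lwkt dica mpkg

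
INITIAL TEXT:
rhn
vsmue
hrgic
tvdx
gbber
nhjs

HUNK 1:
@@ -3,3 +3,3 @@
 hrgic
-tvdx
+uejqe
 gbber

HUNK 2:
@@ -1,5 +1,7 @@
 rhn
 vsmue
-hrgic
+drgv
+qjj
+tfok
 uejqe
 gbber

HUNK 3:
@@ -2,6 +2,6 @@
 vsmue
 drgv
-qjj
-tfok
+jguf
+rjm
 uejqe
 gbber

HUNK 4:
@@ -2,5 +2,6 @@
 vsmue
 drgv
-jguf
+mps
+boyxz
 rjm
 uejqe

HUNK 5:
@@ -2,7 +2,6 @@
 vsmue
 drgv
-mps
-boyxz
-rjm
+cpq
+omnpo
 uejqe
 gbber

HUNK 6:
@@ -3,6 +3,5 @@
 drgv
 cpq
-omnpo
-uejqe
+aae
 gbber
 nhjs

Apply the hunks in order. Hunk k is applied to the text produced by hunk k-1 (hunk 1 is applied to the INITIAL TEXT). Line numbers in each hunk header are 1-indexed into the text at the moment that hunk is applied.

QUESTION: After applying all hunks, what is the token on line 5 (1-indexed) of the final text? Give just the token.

Hunk 1: at line 3 remove [tvdx] add [uejqe] -> 6 lines: rhn vsmue hrgic uejqe gbber nhjs
Hunk 2: at line 1 remove [hrgic] add [drgv,qjj,tfok] -> 8 lines: rhn vsmue drgv qjj tfok uejqe gbber nhjs
Hunk 3: at line 2 remove [qjj,tfok] add [jguf,rjm] -> 8 lines: rhn vsmue drgv jguf rjm uejqe gbber nhjs
Hunk 4: at line 2 remove [jguf] add [mps,boyxz] -> 9 lines: rhn vsmue drgv mps boyxz rjm uejqe gbber nhjs
Hunk 5: at line 2 remove [mps,boyxz,rjm] add [cpq,omnpo] -> 8 lines: rhn vsmue drgv cpq omnpo uejqe gbber nhjs
Hunk 6: at line 3 remove [omnpo,uejqe] add [aae] -> 7 lines: rhn vsmue drgv cpq aae gbber nhjs
Final line 5: aae

Answer: aae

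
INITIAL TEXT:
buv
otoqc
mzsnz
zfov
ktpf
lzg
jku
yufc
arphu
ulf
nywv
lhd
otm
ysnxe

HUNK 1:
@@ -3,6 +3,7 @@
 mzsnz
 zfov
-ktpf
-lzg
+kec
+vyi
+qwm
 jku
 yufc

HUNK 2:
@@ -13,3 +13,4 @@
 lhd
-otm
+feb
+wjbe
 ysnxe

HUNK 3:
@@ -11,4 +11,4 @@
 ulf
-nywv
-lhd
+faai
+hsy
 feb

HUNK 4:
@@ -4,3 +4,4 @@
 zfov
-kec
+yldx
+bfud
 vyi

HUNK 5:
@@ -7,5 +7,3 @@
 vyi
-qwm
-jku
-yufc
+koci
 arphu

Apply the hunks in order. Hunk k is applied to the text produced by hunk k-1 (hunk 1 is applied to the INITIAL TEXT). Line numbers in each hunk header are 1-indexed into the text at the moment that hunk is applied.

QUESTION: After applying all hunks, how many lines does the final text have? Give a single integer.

Answer: 15

Derivation:
Hunk 1: at line 3 remove [ktpf,lzg] add [kec,vyi,qwm] -> 15 lines: buv otoqc mzsnz zfov kec vyi qwm jku yufc arphu ulf nywv lhd otm ysnxe
Hunk 2: at line 13 remove [otm] add [feb,wjbe] -> 16 lines: buv otoqc mzsnz zfov kec vyi qwm jku yufc arphu ulf nywv lhd feb wjbe ysnxe
Hunk 3: at line 11 remove [nywv,lhd] add [faai,hsy] -> 16 lines: buv otoqc mzsnz zfov kec vyi qwm jku yufc arphu ulf faai hsy feb wjbe ysnxe
Hunk 4: at line 4 remove [kec] add [yldx,bfud] -> 17 lines: buv otoqc mzsnz zfov yldx bfud vyi qwm jku yufc arphu ulf faai hsy feb wjbe ysnxe
Hunk 5: at line 7 remove [qwm,jku,yufc] add [koci] -> 15 lines: buv otoqc mzsnz zfov yldx bfud vyi koci arphu ulf faai hsy feb wjbe ysnxe
Final line count: 15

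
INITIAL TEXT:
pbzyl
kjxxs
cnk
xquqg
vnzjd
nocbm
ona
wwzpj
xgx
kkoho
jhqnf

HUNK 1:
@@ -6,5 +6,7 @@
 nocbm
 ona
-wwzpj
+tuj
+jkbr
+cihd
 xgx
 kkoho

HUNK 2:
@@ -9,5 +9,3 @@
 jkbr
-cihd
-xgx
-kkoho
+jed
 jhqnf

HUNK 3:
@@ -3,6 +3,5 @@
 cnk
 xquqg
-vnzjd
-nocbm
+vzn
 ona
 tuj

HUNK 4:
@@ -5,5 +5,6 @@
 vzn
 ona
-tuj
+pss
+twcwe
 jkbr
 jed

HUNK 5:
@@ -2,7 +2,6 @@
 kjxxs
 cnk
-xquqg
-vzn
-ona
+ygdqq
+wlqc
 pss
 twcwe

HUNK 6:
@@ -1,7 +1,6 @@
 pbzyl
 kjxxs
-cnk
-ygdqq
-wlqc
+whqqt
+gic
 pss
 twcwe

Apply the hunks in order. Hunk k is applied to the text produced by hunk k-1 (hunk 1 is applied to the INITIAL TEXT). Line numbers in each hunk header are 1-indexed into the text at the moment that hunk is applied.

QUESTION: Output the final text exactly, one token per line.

Answer: pbzyl
kjxxs
whqqt
gic
pss
twcwe
jkbr
jed
jhqnf

Derivation:
Hunk 1: at line 6 remove [wwzpj] add [tuj,jkbr,cihd] -> 13 lines: pbzyl kjxxs cnk xquqg vnzjd nocbm ona tuj jkbr cihd xgx kkoho jhqnf
Hunk 2: at line 9 remove [cihd,xgx,kkoho] add [jed] -> 11 lines: pbzyl kjxxs cnk xquqg vnzjd nocbm ona tuj jkbr jed jhqnf
Hunk 3: at line 3 remove [vnzjd,nocbm] add [vzn] -> 10 lines: pbzyl kjxxs cnk xquqg vzn ona tuj jkbr jed jhqnf
Hunk 4: at line 5 remove [tuj] add [pss,twcwe] -> 11 lines: pbzyl kjxxs cnk xquqg vzn ona pss twcwe jkbr jed jhqnf
Hunk 5: at line 2 remove [xquqg,vzn,ona] add [ygdqq,wlqc] -> 10 lines: pbzyl kjxxs cnk ygdqq wlqc pss twcwe jkbr jed jhqnf
Hunk 6: at line 1 remove [cnk,ygdqq,wlqc] add [whqqt,gic] -> 9 lines: pbzyl kjxxs whqqt gic pss twcwe jkbr jed jhqnf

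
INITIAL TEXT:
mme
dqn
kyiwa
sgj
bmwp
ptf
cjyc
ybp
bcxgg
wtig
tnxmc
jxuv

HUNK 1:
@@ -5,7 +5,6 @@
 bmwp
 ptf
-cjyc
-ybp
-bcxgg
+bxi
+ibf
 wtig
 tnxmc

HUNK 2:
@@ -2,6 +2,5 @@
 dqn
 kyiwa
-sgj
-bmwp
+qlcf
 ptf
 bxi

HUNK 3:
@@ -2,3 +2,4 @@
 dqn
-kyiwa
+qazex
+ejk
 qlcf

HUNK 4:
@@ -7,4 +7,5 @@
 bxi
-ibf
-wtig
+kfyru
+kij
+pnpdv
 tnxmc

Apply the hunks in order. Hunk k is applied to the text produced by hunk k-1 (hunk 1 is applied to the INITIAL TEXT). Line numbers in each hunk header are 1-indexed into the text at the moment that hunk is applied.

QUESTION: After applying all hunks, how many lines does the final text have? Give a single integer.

Hunk 1: at line 5 remove [cjyc,ybp,bcxgg] add [bxi,ibf] -> 11 lines: mme dqn kyiwa sgj bmwp ptf bxi ibf wtig tnxmc jxuv
Hunk 2: at line 2 remove [sgj,bmwp] add [qlcf] -> 10 lines: mme dqn kyiwa qlcf ptf bxi ibf wtig tnxmc jxuv
Hunk 3: at line 2 remove [kyiwa] add [qazex,ejk] -> 11 lines: mme dqn qazex ejk qlcf ptf bxi ibf wtig tnxmc jxuv
Hunk 4: at line 7 remove [ibf,wtig] add [kfyru,kij,pnpdv] -> 12 lines: mme dqn qazex ejk qlcf ptf bxi kfyru kij pnpdv tnxmc jxuv
Final line count: 12

Answer: 12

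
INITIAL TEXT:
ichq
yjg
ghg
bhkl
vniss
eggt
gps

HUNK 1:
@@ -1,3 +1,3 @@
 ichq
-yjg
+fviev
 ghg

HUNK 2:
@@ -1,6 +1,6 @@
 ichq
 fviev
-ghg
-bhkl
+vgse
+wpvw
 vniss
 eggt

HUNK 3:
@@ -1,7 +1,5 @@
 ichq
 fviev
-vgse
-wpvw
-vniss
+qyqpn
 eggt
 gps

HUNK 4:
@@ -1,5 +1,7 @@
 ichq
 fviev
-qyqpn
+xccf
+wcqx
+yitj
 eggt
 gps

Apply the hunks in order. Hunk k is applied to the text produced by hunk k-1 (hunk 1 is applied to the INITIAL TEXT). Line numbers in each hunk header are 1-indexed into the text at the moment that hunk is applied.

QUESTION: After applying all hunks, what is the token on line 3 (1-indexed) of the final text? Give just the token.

Answer: xccf

Derivation:
Hunk 1: at line 1 remove [yjg] add [fviev] -> 7 lines: ichq fviev ghg bhkl vniss eggt gps
Hunk 2: at line 1 remove [ghg,bhkl] add [vgse,wpvw] -> 7 lines: ichq fviev vgse wpvw vniss eggt gps
Hunk 3: at line 1 remove [vgse,wpvw,vniss] add [qyqpn] -> 5 lines: ichq fviev qyqpn eggt gps
Hunk 4: at line 1 remove [qyqpn] add [xccf,wcqx,yitj] -> 7 lines: ichq fviev xccf wcqx yitj eggt gps
Final line 3: xccf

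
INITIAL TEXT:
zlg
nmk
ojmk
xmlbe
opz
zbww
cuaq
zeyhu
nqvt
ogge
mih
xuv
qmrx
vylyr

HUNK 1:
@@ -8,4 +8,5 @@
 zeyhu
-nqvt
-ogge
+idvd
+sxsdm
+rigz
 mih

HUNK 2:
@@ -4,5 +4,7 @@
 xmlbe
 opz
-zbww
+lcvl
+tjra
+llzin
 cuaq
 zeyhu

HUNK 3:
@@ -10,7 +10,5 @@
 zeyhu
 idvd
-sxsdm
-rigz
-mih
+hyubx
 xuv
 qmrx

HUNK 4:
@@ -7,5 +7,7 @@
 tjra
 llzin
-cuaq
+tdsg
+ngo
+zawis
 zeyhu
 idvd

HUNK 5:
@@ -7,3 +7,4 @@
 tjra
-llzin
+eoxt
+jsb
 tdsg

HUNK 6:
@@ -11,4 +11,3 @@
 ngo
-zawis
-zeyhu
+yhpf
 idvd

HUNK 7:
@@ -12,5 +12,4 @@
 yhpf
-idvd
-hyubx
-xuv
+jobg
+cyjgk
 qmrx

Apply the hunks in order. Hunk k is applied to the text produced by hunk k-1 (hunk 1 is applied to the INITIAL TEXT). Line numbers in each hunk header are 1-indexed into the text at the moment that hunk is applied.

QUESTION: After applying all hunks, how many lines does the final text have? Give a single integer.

Answer: 16

Derivation:
Hunk 1: at line 8 remove [nqvt,ogge] add [idvd,sxsdm,rigz] -> 15 lines: zlg nmk ojmk xmlbe opz zbww cuaq zeyhu idvd sxsdm rigz mih xuv qmrx vylyr
Hunk 2: at line 4 remove [zbww] add [lcvl,tjra,llzin] -> 17 lines: zlg nmk ojmk xmlbe opz lcvl tjra llzin cuaq zeyhu idvd sxsdm rigz mih xuv qmrx vylyr
Hunk 3: at line 10 remove [sxsdm,rigz,mih] add [hyubx] -> 15 lines: zlg nmk ojmk xmlbe opz lcvl tjra llzin cuaq zeyhu idvd hyubx xuv qmrx vylyr
Hunk 4: at line 7 remove [cuaq] add [tdsg,ngo,zawis] -> 17 lines: zlg nmk ojmk xmlbe opz lcvl tjra llzin tdsg ngo zawis zeyhu idvd hyubx xuv qmrx vylyr
Hunk 5: at line 7 remove [llzin] add [eoxt,jsb] -> 18 lines: zlg nmk ojmk xmlbe opz lcvl tjra eoxt jsb tdsg ngo zawis zeyhu idvd hyubx xuv qmrx vylyr
Hunk 6: at line 11 remove [zawis,zeyhu] add [yhpf] -> 17 lines: zlg nmk ojmk xmlbe opz lcvl tjra eoxt jsb tdsg ngo yhpf idvd hyubx xuv qmrx vylyr
Hunk 7: at line 12 remove [idvd,hyubx,xuv] add [jobg,cyjgk] -> 16 lines: zlg nmk ojmk xmlbe opz lcvl tjra eoxt jsb tdsg ngo yhpf jobg cyjgk qmrx vylyr
Final line count: 16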